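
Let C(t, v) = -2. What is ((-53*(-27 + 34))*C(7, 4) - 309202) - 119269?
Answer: -427729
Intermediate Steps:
((-53*(-27 + 34))*C(7, 4) - 309202) - 119269 = (-53*(-27 + 34)*(-2) - 309202) - 119269 = (-53*7*(-2) - 309202) - 119269 = (-371*(-2) - 309202) - 119269 = (742 - 309202) - 119269 = -308460 - 119269 = -427729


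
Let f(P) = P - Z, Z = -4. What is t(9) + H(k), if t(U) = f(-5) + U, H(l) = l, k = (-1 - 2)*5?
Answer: -7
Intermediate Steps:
k = -15 (k = -3*5 = -15)
f(P) = 4 + P (f(P) = P - 1*(-4) = P + 4 = 4 + P)
t(U) = -1 + U (t(U) = (4 - 5) + U = -1 + U)
t(9) + H(k) = (-1 + 9) - 15 = 8 - 15 = -7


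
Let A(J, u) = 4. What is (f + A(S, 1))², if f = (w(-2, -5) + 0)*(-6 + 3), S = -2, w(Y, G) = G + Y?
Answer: 625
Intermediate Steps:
f = 21 (f = ((-5 - 2) + 0)*(-6 + 3) = (-7 + 0)*(-3) = -7*(-3) = 21)
(f + A(S, 1))² = (21 + 4)² = 25² = 625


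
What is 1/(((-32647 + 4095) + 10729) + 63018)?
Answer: 1/45195 ≈ 2.2126e-5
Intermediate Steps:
1/(((-32647 + 4095) + 10729) + 63018) = 1/((-28552 + 10729) + 63018) = 1/(-17823 + 63018) = 1/45195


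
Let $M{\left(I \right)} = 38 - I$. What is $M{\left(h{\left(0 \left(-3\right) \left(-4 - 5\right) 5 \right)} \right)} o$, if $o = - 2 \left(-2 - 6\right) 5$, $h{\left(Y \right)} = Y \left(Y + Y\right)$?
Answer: $3040$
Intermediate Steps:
$h{\left(Y \right)} = 2 Y^{2}$ ($h{\left(Y \right)} = Y 2 Y = 2 Y^{2}$)
$o = 80$ ($o = - 2 \left(-2 - 6\right) 5 = \left(-2\right) \left(-8\right) 5 = 16 \cdot 5 = 80$)
$M{\left(h{\left(0 \left(-3\right) \left(-4 - 5\right) 5 \right)} \right)} o = \left(38 - 2 \left(0 \left(-3\right) \left(-4 - 5\right) 5\right)^{2}\right) 80 = \left(38 - 2 \left(0 \left(-4 - 5\right) 5\right)^{2}\right) 80 = \left(38 - 2 \left(0 \left(-9\right) 5\right)^{2}\right) 80 = \left(38 - 2 \left(0 \cdot 5\right)^{2}\right) 80 = \left(38 - 2 \cdot 0^{2}\right) 80 = \left(38 - 2 \cdot 0\right) 80 = \left(38 - 0\right) 80 = \left(38 + 0\right) 80 = 38 \cdot 80 = 3040$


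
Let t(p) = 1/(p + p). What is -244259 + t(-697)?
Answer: -340497047/1394 ≈ -2.4426e+5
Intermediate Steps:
t(p) = 1/(2*p)
-244259 + t(-697) = -244259 + (½)/(-697) = -244259 + (½)*(-1/697) = -244259 - 1/1394 = -340497047/1394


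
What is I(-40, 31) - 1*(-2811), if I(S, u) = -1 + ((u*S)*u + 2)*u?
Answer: -1188768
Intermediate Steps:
I(S, u) = -1 + u*(2 + S*u²) (I(S, u) = -1 + ((S*u)*u + 2)*u = -1 + (S*u² + 2)*u = -1 + (2 + S*u²)*u = -1 + u*(2 + S*u²))
I(-40, 31) - 1*(-2811) = (-1 + 2*31 - 40*31³) - 1*(-2811) = (-1 + 62 - 40*29791) + 2811 = (-1 + 62 - 1191640) + 2811 = -1191579 + 2811 = -1188768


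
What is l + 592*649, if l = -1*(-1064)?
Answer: 385272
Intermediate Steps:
l = 1064
l + 592*649 = 1064 + 592*649 = 1064 + 384208 = 385272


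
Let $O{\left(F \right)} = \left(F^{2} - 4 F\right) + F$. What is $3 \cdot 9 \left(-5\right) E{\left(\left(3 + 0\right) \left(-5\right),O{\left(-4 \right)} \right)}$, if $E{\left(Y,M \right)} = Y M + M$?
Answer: $52920$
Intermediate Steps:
$O{\left(F \right)} = F^{2} - 3 F$
$E{\left(Y,M \right)} = M + M Y$ ($E{\left(Y,M \right)} = M Y + M = M + M Y$)
$3 \cdot 9 \left(-5\right) E{\left(\left(3 + 0\right) \left(-5\right),O{\left(-4 \right)} \right)} = 3 \cdot 9 \left(-5\right) - 4 \left(-3 - 4\right) \left(1 + \left(3 + 0\right) \left(-5\right)\right) = 27 \left(-5\right) \left(-4\right) \left(-7\right) \left(1 + 3 \left(-5\right)\right) = - 135 \cdot 28 \left(1 - 15\right) = - 135 \cdot 28 \left(-14\right) = \left(-135\right) \left(-392\right) = 52920$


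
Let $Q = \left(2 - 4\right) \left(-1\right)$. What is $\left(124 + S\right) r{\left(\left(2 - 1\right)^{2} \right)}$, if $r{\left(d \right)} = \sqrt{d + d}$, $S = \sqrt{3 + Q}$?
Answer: $\sqrt{2} \left(124 + \sqrt{5}\right) \approx 178.52$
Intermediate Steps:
$Q = 2$ ($Q = \left(-2\right) \left(-1\right) = 2$)
$S = \sqrt{5}$ ($S = \sqrt{3 + 2} = \sqrt{5} \approx 2.2361$)
$r{\left(d \right)} = \sqrt{2} \sqrt{d}$ ($r{\left(d \right)} = \sqrt{2 d} = \sqrt{2} \sqrt{d}$)
$\left(124 + S\right) r{\left(\left(2 - 1\right)^{2} \right)} = \left(124 + \sqrt{5}\right) \sqrt{2} \sqrt{\left(2 - 1\right)^{2}} = \left(124 + \sqrt{5}\right) \sqrt{2} \sqrt{1^{2}} = \left(124 + \sqrt{5}\right) \sqrt{2} \sqrt{1} = \left(124 + \sqrt{5}\right) \sqrt{2} \cdot 1 = \left(124 + \sqrt{5}\right) \sqrt{2} = \sqrt{2} \left(124 + \sqrt{5}\right)$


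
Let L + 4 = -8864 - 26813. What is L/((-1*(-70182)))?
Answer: -35681/70182 ≈ -0.50841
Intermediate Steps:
L = -35681 (L = -4 + (-8864 - 26813) = -4 - 35677 = -35681)
L/((-1*(-70182))) = -35681/((-1*(-70182))) = -35681/70182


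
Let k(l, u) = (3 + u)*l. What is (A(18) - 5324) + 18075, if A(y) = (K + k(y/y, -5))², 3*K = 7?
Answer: 114760/9 ≈ 12751.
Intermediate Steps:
K = 7/3 (K = (⅓)*7 = 7/3 ≈ 2.3333)
k(l, u) = l*(3 + u)
A(y) = ⅑ (A(y) = (7/3 + (y/y)*(3 - 5))² = (7/3 + 1*(-2))² = (7/3 - 2)² = (⅓)² = ⅑)
(A(18) - 5324) + 18075 = (⅑ - 5324) + 18075 = -47915/9 + 18075 = 114760/9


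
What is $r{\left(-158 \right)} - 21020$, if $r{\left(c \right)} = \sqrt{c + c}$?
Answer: $-21020 + 2 i \sqrt{79} \approx -21020.0 + 17.776 i$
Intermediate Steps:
$r{\left(c \right)} = \sqrt{2} \sqrt{c}$ ($r{\left(c \right)} = \sqrt{2 c} = \sqrt{2} \sqrt{c}$)
$r{\left(-158 \right)} - 21020 = \sqrt{2} \sqrt{-158} - 21020 = \sqrt{2} i \sqrt{158} - 21020 = 2 i \sqrt{79} - 21020 = -21020 + 2 i \sqrt{79}$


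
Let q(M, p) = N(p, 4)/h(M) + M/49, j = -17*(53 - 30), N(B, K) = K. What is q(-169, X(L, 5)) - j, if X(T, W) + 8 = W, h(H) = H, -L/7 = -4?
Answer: 3209114/8281 ≈ 387.53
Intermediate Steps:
L = 28 (L = -7*(-4) = 28)
X(T, W) = -8 + W
j = -391 (j = -17*23 = -391)
q(M, p) = 4/M + M/49
q(-169, X(L, 5)) - j = (4/(-169) + (1/49)*(-169)) - 1*(-391) = (4*(-1/169) - 169/49) + 391 = (-4/169 - 169/49) + 391 = -28757/8281 + 391 = 3209114/8281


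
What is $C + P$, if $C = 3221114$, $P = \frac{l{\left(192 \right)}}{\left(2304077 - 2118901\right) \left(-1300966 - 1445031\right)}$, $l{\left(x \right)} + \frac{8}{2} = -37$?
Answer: $\frac{1637913085232725849}{508492740472} \approx 3.2211 \cdot 10^{6}$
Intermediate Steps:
$l{\left(x \right)} = -41$ ($l{\left(x \right)} = -4 - 37 = -41$)
$P = \frac{41}{508492740472}$ ($P = - \frac{41}{\left(2304077 - 2118901\right) \left(-1300966 - 1445031\right)} = - \frac{41}{185176 \left(-2745997\right)} = - \frac{41}{-508492740472} = \left(-41\right) \left(- \frac{1}{508492740472}\right) = \frac{41}{508492740472} \approx 8.063 \cdot 10^{-11}$)
$C + P = 3221114 + \frac{41}{508492740472} = \frac{1637913085232725849}{508492740472}$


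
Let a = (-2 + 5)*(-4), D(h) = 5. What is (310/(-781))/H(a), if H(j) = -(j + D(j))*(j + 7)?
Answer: 62/5467 ≈ 0.011341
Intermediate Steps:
a = -12 (a = 3*(-4) = -12)
H(j) = -(5 + j)*(7 + j) (H(j) = -(j + 5)*(j + 7) = -(5 + j)*(7 + j))
(310/(-781))/H(a) = (310/(-781))/(-35 - 1*(-12)² - 12*(-12)) = (310*(-1/781))/(-35 - 1*144 + 144) = -310/(781*(-35 - 144 + 144)) = -310/781/(-35) = -310/781*(-1/35) = 62/5467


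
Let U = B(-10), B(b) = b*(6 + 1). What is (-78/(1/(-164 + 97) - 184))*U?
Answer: -365820/12329 ≈ -29.672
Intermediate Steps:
B(b) = 7*b (B(b) = b*7 = 7*b)
U = -70 (U = 7*(-10) = -70)
(-78/(1/(-164 + 97) - 184))*U = (-78/(1/(-164 + 97) - 184))*(-70) = (-78/(1/(-67) - 184))*(-70) = (-78/(-1/67 - 184))*(-70) = (-78/(-12329/67))*(-70) = -67/12329*(-78)*(-70) = (5226/12329)*(-70) = -365820/12329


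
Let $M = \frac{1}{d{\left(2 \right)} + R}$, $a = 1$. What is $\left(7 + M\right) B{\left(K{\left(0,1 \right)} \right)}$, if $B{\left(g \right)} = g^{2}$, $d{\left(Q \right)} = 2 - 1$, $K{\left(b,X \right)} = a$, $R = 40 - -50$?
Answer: $\frac{638}{91} \approx 7.011$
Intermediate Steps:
$R = 90$ ($R = 40 + 50 = 90$)
$K{\left(b,X \right)} = 1$
$d{\left(Q \right)} = 1$ ($d{\left(Q \right)} = 2 - 1 = 1$)
$M = \frac{1}{91}$ ($M = \frac{1}{1 + 90} = \frac{1}{91} \approx 0.010989$)
$\left(7 + M\right) B{\left(K{\left(0,1 \right)} \right)} = \left(7 + \frac{1}{91}\right) 1^{2} = \frac{638}{91} \cdot 1 = \frac{638}{91}$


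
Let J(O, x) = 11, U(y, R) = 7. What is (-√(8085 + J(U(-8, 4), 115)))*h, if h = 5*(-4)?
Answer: 80*√506 ≈ 1799.6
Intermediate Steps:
h = -20
(-√(8085 + J(U(-8, 4), 115)))*h = -√(8085 + 11)*(-20) = -√8096*(-20) = -4*√506*(-20) = 80*√506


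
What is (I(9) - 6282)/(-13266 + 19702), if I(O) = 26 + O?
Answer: -6247/6436 ≈ -0.97063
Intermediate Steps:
(I(9) - 6282)/(-13266 + 19702) = ((26 + 9) - 6282)/(-13266 + 19702) = (35 - 6282)/6436 = -6247*1/6436 = -6247/6436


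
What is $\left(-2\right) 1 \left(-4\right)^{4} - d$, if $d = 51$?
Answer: $-563$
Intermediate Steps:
$\left(-2\right) 1 \left(-4\right)^{4} - d = \left(-2\right) 1 \left(-4\right)^{4} - 51 = \left(-2\right) 256 - 51 = -512 - 51 = -563$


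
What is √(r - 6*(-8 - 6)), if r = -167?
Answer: I*√83 ≈ 9.1104*I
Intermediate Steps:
√(r - 6*(-8 - 6)) = √(-167 - 6*(-8 - 6)) = √(-167 - 6*(-14)) = √(-167 + 84) = √(-83) = I*√83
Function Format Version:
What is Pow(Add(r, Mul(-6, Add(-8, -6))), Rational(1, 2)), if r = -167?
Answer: Mul(I, Pow(83, Rational(1, 2))) ≈ Mul(9.1104, I)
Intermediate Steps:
Pow(Add(r, Mul(-6, Add(-8, -6))), Rational(1, 2)) = Pow(Add(-167, Mul(-6, Add(-8, -6))), Rational(1, 2)) = Pow(Add(-167, Mul(-6, -14)), Rational(1, 2)) = Pow(Add(-167, 84), Rational(1, 2)) = Pow(-83, Rational(1, 2)) = Mul(I, Pow(83, Rational(1, 2)))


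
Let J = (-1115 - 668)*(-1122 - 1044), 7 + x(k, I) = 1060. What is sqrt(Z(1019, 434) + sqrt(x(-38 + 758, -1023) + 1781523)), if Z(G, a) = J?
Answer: sqrt(3861978 + 12*sqrt(12379)) ≈ 1965.5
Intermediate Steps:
x(k, I) = 1053 (x(k, I) = -7 + 1060 = 1053)
J = 3861978 (J = -1783*(-2166) = 3861978)
Z(G, a) = 3861978
sqrt(Z(1019, 434) + sqrt(x(-38 + 758, -1023) + 1781523)) = sqrt(3861978 + sqrt(1053 + 1781523)) = sqrt(3861978 + sqrt(1782576)) = sqrt(3861978 + 12*sqrt(12379))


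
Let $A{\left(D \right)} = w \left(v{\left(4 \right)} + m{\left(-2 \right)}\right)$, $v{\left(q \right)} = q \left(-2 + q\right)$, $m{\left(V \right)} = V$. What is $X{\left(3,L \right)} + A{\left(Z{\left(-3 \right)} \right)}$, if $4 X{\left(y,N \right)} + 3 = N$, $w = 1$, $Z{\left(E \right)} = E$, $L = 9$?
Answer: $\frac{15}{2} \approx 7.5$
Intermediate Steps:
$X{\left(y,N \right)} = - \frac{3}{4} + \frac{N}{4}$
$A{\left(D \right)} = 6$ ($A{\left(D \right)} = 1 \left(4 \left(-2 + 4\right) - 2\right) = 1 \left(4 \cdot 2 - 2\right) = 1 \left(8 - 2\right) = 1 \cdot 6 = 6$)
$X{\left(3,L \right)} + A{\left(Z{\left(-3 \right)} \right)} = \left(- \frac{3}{4} + \frac{1}{4} \cdot 9\right) + 6 = \left(- \frac{3}{4} + \frac{9}{4}\right) + 6 = \frac{3}{2} + 6 = \frac{15}{2}$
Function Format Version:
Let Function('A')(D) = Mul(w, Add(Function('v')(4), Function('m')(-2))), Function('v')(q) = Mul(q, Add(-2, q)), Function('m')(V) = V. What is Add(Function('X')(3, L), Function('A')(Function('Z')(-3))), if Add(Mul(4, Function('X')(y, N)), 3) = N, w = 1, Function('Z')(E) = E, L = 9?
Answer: Rational(15, 2) ≈ 7.5000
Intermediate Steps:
Function('X')(y, N) = Add(Rational(-3, 4), Mul(Rational(1, 4), N))
Function('A')(D) = 6 (Function('A')(D) = Mul(1, Add(Mul(4, Add(-2, 4)), -2)) = Mul(1, Add(Mul(4, 2), -2)) = Mul(1, Add(8, -2)) = Mul(1, 6) = 6)
Add(Function('X')(3, L), Function('A')(Function('Z')(-3))) = Add(Add(Rational(-3, 4), Mul(Rational(1, 4), 9)), 6) = Add(Add(Rational(-3, 4), Rational(9, 4)), 6) = Add(Rational(3, 2), 6) = Rational(15, 2)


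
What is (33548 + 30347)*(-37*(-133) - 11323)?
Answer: -409055790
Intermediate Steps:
(33548 + 30347)*(-37*(-133) - 11323) = 63895*(4921 - 11323) = 63895*(-6402) = -409055790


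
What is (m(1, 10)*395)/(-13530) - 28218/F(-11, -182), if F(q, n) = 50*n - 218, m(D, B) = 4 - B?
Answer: 2243740/700403 ≈ 3.2035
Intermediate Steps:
F(q, n) = -218 + 50*n
(m(1, 10)*395)/(-13530) - 28218/F(-11, -182) = ((4 - 1*10)*395)/(-13530) - 28218/(-218 + 50*(-182)) = ((4 - 10)*395)*(-1/13530) - 28218/(-218 - 9100) = -6*395*(-1/13530) - 28218/(-9318) = -2370*(-1/13530) - 28218*(-1/9318) = 79/451 + 4703/1553 = 2243740/700403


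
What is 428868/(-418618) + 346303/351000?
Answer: -2781999373/73467459000 ≈ -0.037867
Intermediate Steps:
428868/(-418618) + 346303/351000 = 428868*(-1/418618) + 346303*(1/351000) = -214434/209309 + 346303/351000 = -2781999373/73467459000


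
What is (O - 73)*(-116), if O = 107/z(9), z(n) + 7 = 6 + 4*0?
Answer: 20880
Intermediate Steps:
z(n) = -1 (z(n) = -7 + (6 + 4*0) = -7 + (6 + 0) = -7 + 6 = -1)
O = -107 (O = 107/(-1) = 107*(-1) = -107)
(O - 73)*(-116) = (-107 - 73)*(-116) = -180*(-116) = 20880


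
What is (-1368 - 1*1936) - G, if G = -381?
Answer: -2923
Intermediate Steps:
(-1368 - 1*1936) - G = (-1368 - 1*1936) - 1*(-381) = (-1368 - 1936) + 381 = -3304 + 381 = -2923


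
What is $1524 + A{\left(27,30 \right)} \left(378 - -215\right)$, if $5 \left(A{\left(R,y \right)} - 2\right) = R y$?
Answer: $98776$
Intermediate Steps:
$A{\left(R,y \right)} = 2 + \frac{R y}{5}$
$1524 + A{\left(27,30 \right)} \left(378 - -215\right) = 1524 + \left(2 + \frac{1}{5} \cdot 27 \cdot 30\right) \left(378 - -215\right) = 1524 + \left(2 + 162\right) \left(378 + 215\right) = 1524 + 164 \cdot 593 = 1524 + 97252 = 98776$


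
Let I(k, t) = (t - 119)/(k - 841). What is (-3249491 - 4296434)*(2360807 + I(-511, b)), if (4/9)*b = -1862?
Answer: -48170398829464125/2704 ≈ -1.7814e+13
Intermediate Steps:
b = -8379/2 (b = (9/4)*(-1862) = -8379/2 ≈ -4189.5)
I(k, t) = (-119 + t)/(-841 + k)
(-3249491 - 4296434)*(2360807 + I(-511, b)) = (-3249491 - 4296434)*(2360807 + (-119 - 8379/2)/(-841 - 511)) = -7545925*(2360807 - 8617/2/(-1352)) = -7545925*(2360807 - 1/1352*(-8617/2)) = -7545925*(2360807 + 8617/2704) = -7545925*6383630745/2704 = -48170398829464125/2704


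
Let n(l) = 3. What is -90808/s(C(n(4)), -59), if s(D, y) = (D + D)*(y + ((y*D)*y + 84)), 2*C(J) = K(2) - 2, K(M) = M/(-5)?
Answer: -567550/62283 ≈ -9.1124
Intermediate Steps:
K(M) = -M/5 (K(M) = M*(-⅕) = -M/5)
C(J) = -6/5 (C(J) = (-⅕*2 - 2)/2 = (-⅖ - 2)/2 = (½)*(-12/5) = -6/5)
s(D, y) = 2*D*(84 + y + D*y²) (s(D, y) = (2*D)*(y + ((D*y)*y + 84)) = (2*D)*(y + (D*y² + 84)) = (2*D)*(y + (84 + D*y²)) = (2*D)*(84 + y + D*y²) = 2*D*(84 + y + D*y²))
-90808/s(C(n(4)), -59) = -90808*(-5/(12*(84 - 59 - 6/5*(-59)²))) = -90808*(-5/(12*(84 - 59 - 6/5*3481))) = -90808*(-5/(12*(84 - 59 - 20886/5))) = -90808/(2*(-6/5)*(-20761/5)) = -90808/249132/25 = -90808*25/249132 = -567550/62283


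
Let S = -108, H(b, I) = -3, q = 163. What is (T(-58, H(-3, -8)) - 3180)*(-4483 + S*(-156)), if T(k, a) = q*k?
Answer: -156219410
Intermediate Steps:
T(k, a) = 163*k
(T(-58, H(-3, -8)) - 3180)*(-4483 + S*(-156)) = (163*(-58) - 3180)*(-4483 - 108*(-156)) = (-9454 - 3180)*(-4483 + 16848) = -12634*12365 = -156219410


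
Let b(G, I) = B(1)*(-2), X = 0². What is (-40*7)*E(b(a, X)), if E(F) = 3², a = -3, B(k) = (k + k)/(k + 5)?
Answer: -2520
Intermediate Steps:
B(k) = 2*k/(5 + k) (B(k) = (2*k)/(5 + k) = 2*k/(5 + k))
X = 0
b(G, I) = -⅔ (b(G, I) = (2*1/(5 + 1))*(-2) = (2*1/6)*(-2) = (2*1*(⅙))*(-2) = (⅓)*(-2) = -⅔)
E(F) = 9
(-40*7)*E(b(a, X)) = -40*7*9 = -280*9 = -2520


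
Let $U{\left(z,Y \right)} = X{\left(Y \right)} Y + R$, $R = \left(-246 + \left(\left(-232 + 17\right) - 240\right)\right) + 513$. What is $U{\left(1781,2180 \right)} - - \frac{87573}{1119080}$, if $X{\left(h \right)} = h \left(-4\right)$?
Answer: $- \frac{21273473467467}{1119080} \approx -1.901 \cdot 10^{7}$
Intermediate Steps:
$X{\left(h \right)} = - 4 h$
$R = -188$ ($R = \left(-246 - 455\right) + 513 = -701 + 513 = -188$)
$U{\left(z,Y \right)} = -188 - 4 Y^{2}$ ($U{\left(z,Y \right)} = - 4 Y Y - 188 = - 4 Y^{2} - 188 = -188 - 4 Y^{2}$)
$U{\left(1781,2180 \right)} - - \frac{87573}{1119080} = \left(-188 - 4 \cdot 2180^{2}\right) - - \frac{87573}{1119080} = \left(-188 - 19009600\right) - \left(-87573\right) \frac{1}{1119080} = \left(-188 - 19009600\right) - - \frac{87573}{1119080} = -19009788 + \frac{87573}{1119080} = - \frac{21273473467467}{1119080}$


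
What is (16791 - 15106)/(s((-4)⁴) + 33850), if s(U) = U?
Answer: 1685/34106 ≈ 0.049405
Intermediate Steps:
(16791 - 15106)/(s((-4)⁴) + 33850) = (16791 - 15106)/((-4)⁴ + 33850) = 1685/(256 + 33850) = 1685/34106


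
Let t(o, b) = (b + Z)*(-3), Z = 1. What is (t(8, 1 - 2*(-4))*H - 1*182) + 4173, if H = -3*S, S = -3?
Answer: 3721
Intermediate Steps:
H = 9 (H = -3*(-3) = 9)
t(o, b) = -3 - 3*b (t(o, b) = (b + 1)*(-3) = (1 + b)*(-3) = -3 - 3*b)
(t(8, 1 - 2*(-4))*H - 1*182) + 4173 = ((-3 - 3*(1 - 2*(-4)))*9 - 1*182) + 4173 = ((-3 - 3*(1 + 8))*9 - 182) + 4173 = ((-3 - 3*9)*9 - 182) + 4173 = ((-3 - 27)*9 - 182) + 4173 = (-30*9 - 182) + 4173 = (-270 - 182) + 4173 = -452 + 4173 = 3721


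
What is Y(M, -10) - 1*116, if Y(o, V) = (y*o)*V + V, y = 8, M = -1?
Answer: -46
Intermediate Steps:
Y(o, V) = V + 8*V*o (Y(o, V) = (8*o)*V + V = 8*V*o + V = V + 8*V*o)
Y(M, -10) - 1*116 = -10*(1 + 8*(-1)) - 1*116 = -10*(1 - 8) - 116 = -10*(-7) - 116 = 70 - 116 = -46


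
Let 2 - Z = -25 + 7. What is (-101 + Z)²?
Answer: 6561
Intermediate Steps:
Z = 20 (Z = 2 - (-25 + 7) = 2 - 1*(-18) = 2 + 18 = 20)
(-101 + Z)² = (-101 + 20)² = (-81)² = 6561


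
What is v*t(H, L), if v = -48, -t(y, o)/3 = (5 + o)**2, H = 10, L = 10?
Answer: 32400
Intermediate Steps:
t(y, o) = -3*(5 + o)**2
v*t(H, L) = -(-144)*(5 + 10)**2 = -(-144)*15**2 = -(-144)*225 = -48*(-675) = 32400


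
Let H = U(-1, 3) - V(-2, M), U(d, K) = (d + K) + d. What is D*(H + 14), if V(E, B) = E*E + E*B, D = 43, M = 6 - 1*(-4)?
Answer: 1333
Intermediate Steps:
M = 10 (M = 6 + 4 = 10)
U(d, K) = K + 2*d (U(d, K) = (K + d) + d = K + 2*d)
V(E, B) = E² + B*E
H = 17 (H = (3 + 2*(-1)) - (-2)*(10 - 2) = (3 - 2) - (-2)*8 = 1 - 1*(-16) = 1 + 16 = 17)
D*(H + 14) = 43*(17 + 14) = 43*31 = 1333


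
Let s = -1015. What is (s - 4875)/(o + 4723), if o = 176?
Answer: -5890/4899 ≈ -1.2023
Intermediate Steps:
(s - 4875)/(o + 4723) = (-1015 - 4875)/(176 + 4723) = -5890/4899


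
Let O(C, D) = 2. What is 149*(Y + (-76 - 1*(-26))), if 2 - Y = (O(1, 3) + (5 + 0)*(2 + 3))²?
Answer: -115773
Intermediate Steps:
Y = -727 (Y = 2 - (2 + (5 + 0)*(2 + 3))² = 2 - (2 + 5*5)² = 2 - (2 + 25)² = 2 - 1*27² = 2 - 1*729 = 2 - 729 = -727)
149*(Y + (-76 - 1*(-26))) = 149*(-727 + (-76 - 1*(-26))) = 149*(-727 + (-76 + 26)) = 149*(-727 - 50) = 149*(-777) = -115773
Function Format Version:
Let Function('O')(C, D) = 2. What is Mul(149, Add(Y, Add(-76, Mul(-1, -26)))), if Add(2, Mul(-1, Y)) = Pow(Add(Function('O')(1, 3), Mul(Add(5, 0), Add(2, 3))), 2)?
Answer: -115773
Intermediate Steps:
Y = -727 (Y = Add(2, Mul(-1, Pow(Add(2, Mul(Add(5, 0), Add(2, 3))), 2))) = Add(2, Mul(-1, Pow(Add(2, Mul(5, 5)), 2))) = Add(2, Mul(-1, Pow(Add(2, 25), 2))) = Add(2, Mul(-1, Pow(27, 2))) = Add(2, Mul(-1, 729)) = Add(2, -729) = -727)
Mul(149, Add(Y, Add(-76, Mul(-1, -26)))) = Mul(149, Add(-727, Add(-76, Mul(-1, -26)))) = Mul(149, Add(-727, Add(-76, 26))) = Mul(149, Add(-727, -50)) = Mul(149, -777) = -115773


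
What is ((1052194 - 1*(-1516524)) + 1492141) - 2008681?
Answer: 2052178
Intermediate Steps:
((1052194 - 1*(-1516524)) + 1492141) - 2008681 = ((1052194 + 1516524) + 1492141) - 2008681 = (2568718 + 1492141) - 2008681 = 4060859 - 2008681 = 2052178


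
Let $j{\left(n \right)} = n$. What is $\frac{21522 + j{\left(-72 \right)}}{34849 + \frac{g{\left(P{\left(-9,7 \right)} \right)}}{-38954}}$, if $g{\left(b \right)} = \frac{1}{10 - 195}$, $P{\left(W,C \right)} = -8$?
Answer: $\frac{154579210500}{251138970011} \approx 0.61551$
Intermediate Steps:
$g{\left(b \right)} = - \frac{1}{185}$ ($g{\left(b \right)} = \frac{1}{-185} = - \frac{1}{185}$)
$\frac{21522 + j{\left(-72 \right)}}{34849 + \frac{g{\left(P{\left(-9,7 \right)} \right)}}{-38954}} = \frac{21522 - 72}{34849 - \frac{1}{185 \left(-38954\right)}} = \frac{21450}{34849 - - \frac{1}{7206490}} = \frac{21450}{34849 + \frac{1}{7206490}} = \frac{21450}{\frac{251138970011}{7206490}} = 21450 \cdot \frac{7206490}{251138970011} = \frac{154579210500}{251138970011}$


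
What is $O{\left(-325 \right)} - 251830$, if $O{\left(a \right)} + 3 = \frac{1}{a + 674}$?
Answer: $- \frac{87889716}{349} \approx -2.5183 \cdot 10^{5}$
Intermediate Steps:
$O{\left(a \right)} = -3 + \frac{1}{674 + a}$ ($O{\left(a \right)} = -3 + \frac{1}{a + 674} = -3 + \frac{1}{674 + a}$)
$O{\left(-325 \right)} - 251830 = \frac{-2021 - -975}{674 - 325} - 251830 = \frac{-2021 + 975}{349} - 251830 = \frac{1}{349} \left(-1046\right) - 251830 = - \frac{1046}{349} - 251830 = - \frac{87889716}{349}$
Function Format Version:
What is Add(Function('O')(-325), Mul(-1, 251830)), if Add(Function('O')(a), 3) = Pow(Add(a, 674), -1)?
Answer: Rational(-87889716, 349) ≈ -2.5183e+5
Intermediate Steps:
Function('O')(a) = Add(-3, Pow(Add(674, a), -1)) (Function('O')(a) = Add(-3, Pow(Add(a, 674), -1)) = Add(-3, Pow(Add(674, a), -1)))
Add(Function('O')(-325), Mul(-1, 251830)) = Add(Mul(Pow(Add(674, -325), -1), Add(-2021, Mul(-3, -325))), Mul(-1, 251830)) = Add(Mul(Pow(349, -1), Add(-2021, 975)), -251830) = Add(Mul(Rational(1, 349), -1046), -251830) = Add(Rational(-1046, 349), -251830) = Rational(-87889716, 349)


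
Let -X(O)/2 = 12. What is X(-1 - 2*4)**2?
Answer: 576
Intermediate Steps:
X(O) = -24 (X(O) = -2*12 = -24)
X(-1 - 2*4)**2 = (-24)**2 = 576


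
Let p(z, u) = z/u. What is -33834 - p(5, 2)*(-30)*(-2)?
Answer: -33984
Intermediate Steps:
-33834 - p(5, 2)*(-30)*(-2) = -33834 - (5/2)*(-30)*(-2) = -33834 - (-75)*(-2) = -33834 - 1*150 = -33834 - 150 = -33984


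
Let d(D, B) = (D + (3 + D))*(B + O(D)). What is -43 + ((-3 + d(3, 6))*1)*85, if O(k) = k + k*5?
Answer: 18062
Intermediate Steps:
O(k) = 6*k (O(k) = k + 5*k = 6*k)
d(D, B) = (3 + 2*D)*(B + 6*D) (d(D, B) = (D + (3 + D))*(B + 6*D) = (3 + 2*D)*(B + 6*D))
-43 + ((-3 + d(3, 6))*1)*85 = -43 + ((-3 + (3*6 + 12*3**2 + 18*3 + 2*6*3))*1)*85 = -43 + ((-3 + (18 + 12*9 + 54 + 36))*1)*85 = -43 + ((-3 + (18 + 108 + 54 + 36))*1)*85 = -43 + ((-3 + 216)*1)*85 = -43 + (213*1)*85 = -43 + 213*85 = -43 + 18105 = 18062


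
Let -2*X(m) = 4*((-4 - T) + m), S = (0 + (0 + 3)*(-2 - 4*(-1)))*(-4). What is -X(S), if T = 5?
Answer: -66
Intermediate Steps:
S = -24 (S = (0 + 3*(-2 + 4))*(-4) = (0 + 3*2)*(-4) = (0 + 6)*(-4) = 6*(-4) = -24)
X(m) = 18 - 2*m (X(m) = -2*((-4 - 1*5) + m) = -2*((-4 - 5) + m) = -2*(-9 + m) = -(-36 + 4*m)/2 = 18 - 2*m)
-X(S) = -(18 - 2*(-24)) = -(18 + 48) = -1*66 = -66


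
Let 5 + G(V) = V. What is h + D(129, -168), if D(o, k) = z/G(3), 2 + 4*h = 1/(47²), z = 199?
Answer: -883599/8836 ≈ -100.00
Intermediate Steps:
G(V) = -5 + V
h = -4417/8836 (h = -½ + 1/(4*(47²)) = -½ + (¼)/2209 = -½ + (¼)*(1/2209) = -½ + 1/8836 = -4417/8836 ≈ -0.49989)
D(o, k) = -199/2 (D(o, k) = 199/(-5 + 3) = 199/(-2) = 199*(-½) = -199/2)
h + D(129, -168) = -4417/8836 - 199/2 = -883599/8836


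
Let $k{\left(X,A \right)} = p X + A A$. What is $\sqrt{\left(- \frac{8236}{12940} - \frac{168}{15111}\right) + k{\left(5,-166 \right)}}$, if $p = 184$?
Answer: $\frac{\sqrt{7560692569322059515}}{16294695} \approx 168.75$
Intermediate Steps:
$k{\left(X,A \right)} = A^{2} + 184 X$ ($k{\left(X,A \right)} = 184 X + A A = 184 X + A^{2} = A^{2} + 184 X$)
$\sqrt{\left(- \frac{8236}{12940} - \frac{168}{15111}\right) + k{\left(5,-166 \right)}} = \sqrt{\left(- \frac{8236}{12940} - \frac{168}{15111}\right) + \left(\left(-166\right)^{2} + 184 \cdot 5\right)} = \sqrt{\left(\left(-8236\right) \frac{1}{12940} - \frac{56}{5037}\right) + \left(27556 + 920\right)} = \sqrt{\left(- \frac{2059}{3235} - \frac{56}{5037}\right) + 28476} = \sqrt{- \frac{10552343}{16294695} + 28476} = \sqrt{\frac{463997182477}{16294695}} = \frac{\sqrt{7560692569322059515}}{16294695}$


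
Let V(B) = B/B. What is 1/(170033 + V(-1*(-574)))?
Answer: 1/170034 ≈ 5.8812e-6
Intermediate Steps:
V(B) = 1
1/(170033 + V(-1*(-574))) = 1/(170033 + 1) = 1/170034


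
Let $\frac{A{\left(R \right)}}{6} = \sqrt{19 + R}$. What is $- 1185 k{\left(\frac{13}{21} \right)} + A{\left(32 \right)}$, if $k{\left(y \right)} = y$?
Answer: $- \frac{5135}{7} + 6 \sqrt{51} \approx -690.72$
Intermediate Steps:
$A{\left(R \right)} = 6 \sqrt{19 + R}$
$- 1185 k{\left(\frac{13}{21} \right)} + A{\left(32 \right)} = - 1185 \cdot \frac{13}{21} + 6 \sqrt{19 + 32} = - 1185 \cdot 13 \cdot \frac{1}{21} + 6 \sqrt{51} = \left(-1185\right) \frac{13}{21} + 6 \sqrt{51} = - \frac{5135}{7} + 6 \sqrt{51}$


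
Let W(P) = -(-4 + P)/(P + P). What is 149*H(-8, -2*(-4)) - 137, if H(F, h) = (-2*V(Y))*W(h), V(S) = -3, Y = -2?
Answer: -721/2 ≈ -360.50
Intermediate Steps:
W(P) = -(-4 + P)/(2*P)
H(F, h) = 3*(4 - h)/h (H(F, h) = (-2*(-3))*((4 - h)/(2*h)) = 6*((4 - h)/(2*h)) = 3*(4 - h)/h)
149*H(-8, -2*(-4)) - 137 = 149*(-3 + 12/((-2*(-4)))) - 137 = 149*(-3 + 12/8) - 137 = 149*(-3 + 12*(1/8)) - 137 = 149*(-3 + 3/2) - 137 = 149*(-3/2) - 137 = -447/2 - 137 = -721/2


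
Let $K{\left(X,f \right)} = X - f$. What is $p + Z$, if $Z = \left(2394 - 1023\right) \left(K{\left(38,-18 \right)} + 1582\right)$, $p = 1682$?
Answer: $2247380$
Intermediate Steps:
$Z = 2245698$ ($Z = \left(2394 - 1023\right) \left(\left(38 - -18\right) + 1582\right) = 1371 \left(\left(38 + 18\right) + 1582\right) = 1371 \left(56 + 1582\right) = 1371 \cdot 1638 = 2245698$)
$p + Z = 1682 + 2245698 = 2247380$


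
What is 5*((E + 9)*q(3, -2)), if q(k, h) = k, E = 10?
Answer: 285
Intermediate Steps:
5*((E + 9)*q(3, -2)) = 5*((10 + 9)*3) = 5*(19*3) = 5*57 = 285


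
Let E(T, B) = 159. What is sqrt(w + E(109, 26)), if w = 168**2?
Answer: sqrt(28383) ≈ 168.47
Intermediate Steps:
w = 28224
sqrt(w + E(109, 26)) = sqrt(28224 + 159) = sqrt(28383)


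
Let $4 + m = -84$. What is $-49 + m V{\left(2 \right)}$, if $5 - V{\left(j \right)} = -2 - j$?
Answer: $-841$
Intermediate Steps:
$V{\left(j \right)} = 7 + j$ ($V{\left(j \right)} = 5 - \left(-2 - j\right) = 5 + \left(2 + j\right) = 7 + j$)
$m = -88$ ($m = -4 - 84 = -88$)
$-49 + m V{\left(2 \right)} = -49 - 88 \left(7 + 2\right) = -49 - 792 = -841$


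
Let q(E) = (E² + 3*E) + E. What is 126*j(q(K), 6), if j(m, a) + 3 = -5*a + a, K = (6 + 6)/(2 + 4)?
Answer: -3402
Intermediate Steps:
K = 2 (K = 12/6 = 12*(⅙) = 2)
q(E) = E² + 4*E
j(m, a) = -3 - 4*a (j(m, a) = -3 + (-5*a + a) = -3 - 4*a)
126*j(q(K), 6) = 126*(-3 - 4*6) = 126*(-3 - 24) = 126*(-27) = -3402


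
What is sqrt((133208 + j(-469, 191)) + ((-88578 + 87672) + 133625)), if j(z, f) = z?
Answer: sqrt(265458) ≈ 515.23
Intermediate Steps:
sqrt((133208 + j(-469, 191)) + ((-88578 + 87672) + 133625)) = sqrt((133208 - 469) + ((-88578 + 87672) + 133625)) = sqrt(132739 + (-906 + 133625)) = sqrt(132739 + 132719) = sqrt(265458)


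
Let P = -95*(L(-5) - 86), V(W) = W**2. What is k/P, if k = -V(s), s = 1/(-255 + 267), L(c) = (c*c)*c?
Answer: -1/2886480 ≈ -3.4644e-7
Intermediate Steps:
L(c) = c**3 (L(c) = c**2*c = c**3)
s = 1/12 ≈ 0.083333
k = -1/144 (k = -(1/12)**2 = -1*1/144 = -1/144 ≈ -0.0069444)
P = 20045 (P = -95*((-5)**3 - 86) = -95*(-125 - 86) = -95*(-211) = 20045)
k/P = -1/144/20045 = -1/144*1/20045 = -1/2886480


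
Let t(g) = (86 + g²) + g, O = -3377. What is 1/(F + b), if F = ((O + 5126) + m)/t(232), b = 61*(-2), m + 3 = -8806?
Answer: -27071/3306192 ≈ -0.0081880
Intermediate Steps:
m = -8809 (m = -3 - 8806 = -8809)
t(g) = 86 + g + g²
b = -122
F = -3530/27071 (F = ((-3377 + 5126) - 8809)/(86 + 232 + 232²) = (1749 - 8809)/(86 + 232 + 53824) = -7060/54142 = -7060*1/54142 = -3530/27071 ≈ -0.13040)
1/(F + b) = 1/(-3530/27071 - 122) = 1/(-3306192/27071) = -27071/3306192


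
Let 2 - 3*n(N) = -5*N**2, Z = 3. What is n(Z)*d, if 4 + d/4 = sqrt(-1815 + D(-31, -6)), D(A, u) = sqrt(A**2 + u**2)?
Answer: -752/3 + 188*I*sqrt(1815 - sqrt(997))/3 ≈ -250.67 + 2646.5*I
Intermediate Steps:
d = -16 + 4*sqrt(-1815 + sqrt(997)) (d = -16 + 4*sqrt(-1815 + sqrt((-31)**2 + (-6)**2)) = -16 + 4*sqrt(-1815 + sqrt(961 + 36)) = -16 + 4*sqrt(-1815 + sqrt(997)) ≈ -16.0 + 168.92*I)
n(N) = 2/3 + 5*N**2/3 (n(N) = 2/3 - (-5)*N**2/3 = 2/3 + 5*N**2/3)
n(Z)*d = (2/3 + (5/3)*3**2)*(-16 + 4*I*sqrt(1815 - sqrt(997))) = (2/3 + (5/3)*9)*(-16 + 4*I*sqrt(1815 - sqrt(997))) = (2/3 + 15)*(-16 + 4*I*sqrt(1815 - sqrt(997))) = 47*(-16 + 4*I*sqrt(1815 - sqrt(997)))/3 = -752/3 + 188*I*sqrt(1815 - sqrt(997))/3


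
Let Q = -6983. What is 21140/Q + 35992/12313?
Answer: -8964684/85981679 ≈ -0.10426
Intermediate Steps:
21140/Q + 35992/12313 = 21140/(-6983) + 35992/12313 = 21140*(-1/6983) + 35992*(1/12313) = -21140/6983 + 35992/12313 = -8964684/85981679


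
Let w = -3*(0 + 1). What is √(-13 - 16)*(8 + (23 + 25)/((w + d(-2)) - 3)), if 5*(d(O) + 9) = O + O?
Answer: 392*I*√29/79 ≈ 26.721*I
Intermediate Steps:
d(O) = -9 + 2*O/5 (d(O) = -9 + (O + O)/5 = -9 + (2*O)/5 = -9 + 2*O/5)
w = -3 (w = -3*1 = -3)
√(-13 - 16)*(8 + (23 + 25)/((w + d(-2)) - 3)) = √(-13 - 16)*(8 + (23 + 25)/((-3 + (-9 + (⅖)*(-2))) - 3)) = √(-29)*(8 + 48/((-3 + (-9 - ⅘)) - 3)) = (I*√29)*(8 + 48/((-3 - 49/5) - 3)) = (I*√29)*(8 + 48/(-64/5 - 3)) = (I*√29)*(8 + 48/(-79/5)) = (I*√29)*(8 + 48*(-5/79)) = (I*√29)*(8 - 240/79) = (I*√29)*(392/79) = 392*I*√29/79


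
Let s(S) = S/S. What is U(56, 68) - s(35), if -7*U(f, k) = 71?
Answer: -78/7 ≈ -11.143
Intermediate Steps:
s(S) = 1
U(f, k) = -71/7 (U(f, k) = -⅐*71 = -71/7)
U(56, 68) - s(35) = -71/7 - 1*1 = -71/7 - 1 = -78/7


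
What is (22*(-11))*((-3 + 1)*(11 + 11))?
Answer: 10648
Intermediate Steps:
(22*(-11))*((-3 + 1)*(11 + 11)) = -(-484)*22 = -242*(-44) = 10648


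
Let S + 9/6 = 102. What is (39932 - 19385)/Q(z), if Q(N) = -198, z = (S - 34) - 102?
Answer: -2283/22 ≈ -103.77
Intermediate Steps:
S = 201/2 (S = -3/2 + 102 = 201/2 ≈ 100.50)
z = -71/2 (z = (201/2 - 34) - 102 = 133/2 - 102 = -71/2 ≈ -35.500)
(39932 - 19385)/Q(z) = (39932 - 19385)/(-198) = 20547*(-1/198) = -2283/22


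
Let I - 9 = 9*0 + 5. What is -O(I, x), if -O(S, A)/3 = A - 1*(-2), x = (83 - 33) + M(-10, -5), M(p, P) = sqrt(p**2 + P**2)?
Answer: 156 + 15*sqrt(5) ≈ 189.54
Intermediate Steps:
M(p, P) = sqrt(P**2 + p**2)
x = 50 + 5*sqrt(5) (x = (83 - 33) + sqrt((-5)**2 + (-10)**2) = 50 + sqrt(25 + 100) = 50 + sqrt(125) = 50 + 5*sqrt(5) ≈ 61.180)
I = 14 (I = 9 + (9*0 + 5) = 9 + (0 + 5) = 9 + 5 = 14)
O(S, A) = -6 - 3*A (O(S, A) = -3*(A - 1*(-2)) = -3*(A + 2) = -3*(2 + A) = -6 - 3*A)
-O(I, x) = -(-6 - 3*(50 + 5*sqrt(5))) = -(-6 + (-150 - 15*sqrt(5))) = -(-156 - 15*sqrt(5)) = 156 + 15*sqrt(5)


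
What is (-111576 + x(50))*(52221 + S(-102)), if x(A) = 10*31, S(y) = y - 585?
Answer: -5733982044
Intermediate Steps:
S(y) = -585 + y
x(A) = 310
(-111576 + x(50))*(52221 + S(-102)) = (-111576 + 310)*(52221 + (-585 - 102)) = -111266*(52221 - 687) = -111266*51534 = -5733982044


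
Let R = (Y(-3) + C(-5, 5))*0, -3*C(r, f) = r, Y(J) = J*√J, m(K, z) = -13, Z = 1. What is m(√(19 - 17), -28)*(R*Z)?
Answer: 0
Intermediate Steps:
Y(J) = J^(3/2)
C(r, f) = -r/3
R = 0 (R = ((-3)^(3/2) - ⅓*(-5))*0 = (-3*I*√3 + 5/3)*0 = (5/3 - 3*I*√3)*0 = 0)
m(√(19 - 17), -28)*(R*Z) = -0 = -13*0 = 0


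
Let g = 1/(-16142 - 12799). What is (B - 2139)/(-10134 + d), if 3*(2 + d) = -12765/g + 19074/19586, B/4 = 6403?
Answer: 229871089/1205849492646 ≈ 0.00019063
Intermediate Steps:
B = 25612 (B = 4*6403 = 25612)
g = -1/28941 (g = 1/(-28941) = -1/28941 ≈ -3.4553e-5)
d = 1205948734908/9793 (d = -2 + (-12765/(-1/28941) + 19074/19586)/3 = -2 + (-12765*(-28941) + 19074*(1/19586))/3 = -2 + (369431865 + 9537/9793)/3 = -2 + (⅓)*(3617846263482/9793) = -2 + 1205948754494/9793 = 1205948734908/9793 ≈ 1.2314e+8)
(B - 2139)/(-10134 + d) = (25612 - 2139)/(-10134 + 1205948734908/9793) = 23473/(1205849492646/9793) = 23473*(9793/1205849492646) = 229871089/1205849492646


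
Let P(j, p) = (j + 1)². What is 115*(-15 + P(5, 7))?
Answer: 2415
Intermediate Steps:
P(j, p) = (1 + j)²
115*(-15 + P(5, 7)) = 115*(-15 + (1 + 5)²) = 115*(-15 + 6²) = 115*(-15 + 36) = 115*21 = 2415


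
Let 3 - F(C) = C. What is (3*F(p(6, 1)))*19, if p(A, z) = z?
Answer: 114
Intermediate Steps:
F(C) = 3 - C
(3*F(p(6, 1)))*19 = (3*(3 - 1*1))*19 = (3*(3 - 1))*19 = (3*2)*19 = 6*19 = 114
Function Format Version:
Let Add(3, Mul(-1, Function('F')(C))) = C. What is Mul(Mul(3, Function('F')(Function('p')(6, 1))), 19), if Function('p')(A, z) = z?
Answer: 114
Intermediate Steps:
Function('F')(C) = Add(3, Mul(-1, C))
Mul(Mul(3, Function('F')(Function('p')(6, 1))), 19) = Mul(Mul(3, Add(3, Mul(-1, 1))), 19) = Mul(Mul(3, Add(3, -1)), 19) = Mul(Mul(3, 2), 19) = Mul(6, 19) = 114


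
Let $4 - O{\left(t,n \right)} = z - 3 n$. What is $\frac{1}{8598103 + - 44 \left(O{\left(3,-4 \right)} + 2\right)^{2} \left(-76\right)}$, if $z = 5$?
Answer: $\frac{1}{9002727} \approx 1.1108 \cdot 10^{-7}$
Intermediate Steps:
$O{\left(t,n \right)} = -1 + 3 n$ ($O{\left(t,n \right)} = 4 - \left(5 - 3 n\right) = 4 + \left(-5 + 3 n\right) = -1 + 3 n$)
$\frac{1}{8598103 + - 44 \left(O{\left(3,-4 \right)} + 2\right)^{2} \left(-76\right)} = \frac{1}{8598103 + - 44 \left(\left(-1 + 3 \left(-4\right)\right) + 2\right)^{2} \left(-76\right)} = \frac{1}{8598103 + - 44 \left(\left(-1 - 12\right) + 2\right)^{2} \left(-76\right)} = \frac{1}{8598103 + - 44 \left(-13 + 2\right)^{2} \left(-76\right)} = \frac{1}{8598103 + - 44 \left(-11\right)^{2} \left(-76\right)} = \frac{1}{8598103 + \left(-44\right) 121 \left(-76\right)} = \frac{1}{8598103 - -404624} = \frac{1}{8598103 + 404624} = \frac{1}{9002727}$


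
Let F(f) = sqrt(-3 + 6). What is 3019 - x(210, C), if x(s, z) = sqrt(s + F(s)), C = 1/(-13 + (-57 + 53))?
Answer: 3019 - sqrt(210 + sqrt(3)) ≈ 3004.4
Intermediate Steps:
F(f) = sqrt(3)
C = -1/17 (C = 1/(-13 - 4) = 1/(-17) = -1/17 ≈ -0.058824)
x(s, z) = sqrt(s + sqrt(3))
3019 - x(210, C) = 3019 - sqrt(210 + sqrt(3))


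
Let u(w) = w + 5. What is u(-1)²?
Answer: 16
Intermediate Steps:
u(w) = 5 + w
u(-1)² = (5 - 1)² = 4² = 16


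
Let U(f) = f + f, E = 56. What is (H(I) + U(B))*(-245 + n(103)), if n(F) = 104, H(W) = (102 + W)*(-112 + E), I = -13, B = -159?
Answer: 747582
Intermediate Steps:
U(f) = 2*f
H(W) = -5712 - 56*W (H(W) = (102 + W)*(-112 + 56) = (102 + W)*(-56) = -5712 - 56*W)
(H(I) + U(B))*(-245 + n(103)) = ((-5712 - 56*(-13)) + 2*(-159))*(-245 + 104) = ((-5712 + 728) - 318)*(-141) = (-4984 - 318)*(-141) = -5302*(-141) = 747582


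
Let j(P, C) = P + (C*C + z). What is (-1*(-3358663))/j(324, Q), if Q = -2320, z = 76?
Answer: 3358663/5382800 ≈ 0.62396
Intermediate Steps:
j(P, C) = 76 + P + C**2 (j(P, C) = P + (C*C + 76) = P + (C**2 + 76) = P + (76 + C**2) = 76 + P + C**2)
(-1*(-3358663))/j(324, Q) = (-1*(-3358663))/(76 + 324 + (-2320)**2) = 3358663/(76 + 324 + 5382400) = 3358663/5382800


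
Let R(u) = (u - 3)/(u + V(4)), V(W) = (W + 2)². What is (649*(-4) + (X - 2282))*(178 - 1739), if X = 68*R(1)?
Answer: 281950942/37 ≈ 7.6203e+6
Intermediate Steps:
V(W) = (2 + W)²
R(u) = (-3 + u)/(36 + u) (R(u) = (u - 3)/(u + (2 + 4)²) = (-3 + u)/(u + 6²) = (-3 + u)/(u + 36) = (-3 + u)/(36 + u))
X = -136/37 (X = 68*((-3 + 1)/(36 + 1)) = 68*(-2/37) = -136/37 ≈ -3.6757)
(649*(-4) + (X - 2282))*(178 - 1739) = (649*(-4) + (-136/37 - 2282))*(178 - 1739) = (-2596 - 84570/37)*(-1561) = -180622/37*(-1561) = 281950942/37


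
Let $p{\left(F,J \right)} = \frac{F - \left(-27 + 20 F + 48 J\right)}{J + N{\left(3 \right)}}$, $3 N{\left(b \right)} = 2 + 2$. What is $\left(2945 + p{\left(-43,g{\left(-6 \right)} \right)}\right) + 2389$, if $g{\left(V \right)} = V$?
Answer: $\frac{35640}{7} \approx 5091.4$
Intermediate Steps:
$N{\left(b \right)} = \frac{4}{3}$ ($N{\left(b \right)} = \frac{2 + 2}{3} = \frac{1}{3} \cdot 4 = \frac{4}{3}$)
$p{\left(F,J \right)} = \frac{27 - 48 J - 19 F}{\frac{4}{3} + J}$ ($p{\left(F,J \right)} = \frac{F - \left(-27 + 20 F + 48 J\right)}{J + \frac{4}{3}} = \frac{F - \left(-27 + 20 F + 48 J\right)}{\frac{4}{3} + J} = \frac{27 - 48 J - 19 F}{\frac{4}{3} + J}$)
$\left(2945 + p{\left(-43,g{\left(-6 \right)} \right)}\right) + 2389 = \left(2945 + \frac{3 \left(27 - -288 - -817\right)}{4 + 3 \left(-6\right)}\right) + 2389 = \left(2945 + \frac{3 \left(27 + 288 + 817\right)}{4 - 18}\right) + 2389 = \left(2945 + 3 \frac{1}{-14} \cdot 1132\right) + 2389 = \left(2945 + 3 \left(- \frac{1}{14}\right) 1132\right) + 2389 = \left(2945 - \frac{1698}{7}\right) + 2389 = \frac{18917}{7} + 2389 = \frac{35640}{7}$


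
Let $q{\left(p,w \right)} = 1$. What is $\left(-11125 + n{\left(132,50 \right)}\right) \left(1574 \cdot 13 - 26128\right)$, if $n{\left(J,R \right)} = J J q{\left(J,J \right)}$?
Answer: $-35690134$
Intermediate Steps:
$n{\left(J,R \right)} = J^{2}$ ($n{\left(J,R \right)} = J J 1 = J^{2} \cdot 1 = J^{2}$)
$\left(-11125 + n{\left(132,50 \right)}\right) \left(1574 \cdot 13 - 26128\right) = \left(-11125 + 132^{2}\right) \left(1574 \cdot 13 - 26128\right) = \left(-11125 + 17424\right) \left(20462 - 26128\right) = 6299 \left(-5666\right) = -35690134$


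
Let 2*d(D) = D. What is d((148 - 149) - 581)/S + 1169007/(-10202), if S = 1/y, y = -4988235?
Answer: 14808981110763/10202 ≈ 1.4516e+9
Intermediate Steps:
d(D) = D/2
S = -1/4988235 (S = 1/(-4988235) = -1/4988235 ≈ -2.0047e-7)
d((148 - 149) - 581)/S + 1169007/(-10202) = (((148 - 149) - 581)/2)/(-1/4988235) + 1169007/(-10202) = ((-1 - 581)/2)*(-4988235) + 1169007*(-1/10202) = ((½)*(-582))*(-4988235) - 1169007/10202 = -291*(-4988235) - 1169007/10202 = 1451576385 - 1169007/10202 = 14808981110763/10202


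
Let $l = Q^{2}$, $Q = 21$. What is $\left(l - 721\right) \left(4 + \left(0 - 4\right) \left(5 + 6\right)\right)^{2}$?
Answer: $-448000$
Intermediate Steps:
$l = 441$ ($l = 21^{2} = 441$)
$\left(l - 721\right) \left(4 + \left(0 - 4\right) \left(5 + 6\right)\right)^{2} = \left(441 - 721\right) \left(4 + \left(0 - 4\right) \left(5 + 6\right)\right)^{2} = \left(441 - 721\right) \left(4 - 44\right)^{2} = - 280 \left(4 - 44\right)^{2} = - 280 \left(-40\right)^{2} = \left(-280\right) 1600 = -448000$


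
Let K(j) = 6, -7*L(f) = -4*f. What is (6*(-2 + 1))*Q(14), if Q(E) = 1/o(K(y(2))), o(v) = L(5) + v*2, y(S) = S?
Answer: -21/52 ≈ -0.40385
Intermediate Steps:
L(f) = 4*f/7 (L(f) = -(-4)*f/7 = 4*f/7)
o(v) = 20/7 + 2*v (o(v) = (4/7)*5 + v*2 = 20/7 + 2*v)
Q(E) = 7/104 (Q(E) = 1/(20/7 + 2*6) = 1/(20/7 + 12) = 1/(104/7) = 7/104)
(6*(-2 + 1))*Q(14) = (6*(-2 + 1))*(7/104) = (6*(-1))*(7/104) = -6*7/104 = -21/52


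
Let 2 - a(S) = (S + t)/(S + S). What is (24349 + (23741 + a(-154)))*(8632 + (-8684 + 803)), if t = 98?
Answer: 397286510/11 ≈ 3.6117e+7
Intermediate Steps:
a(S) = 2 - (98 + S)/(2*S) (a(S) = 2 - (S + 98)/(S + S) = 2 - (98 + S)/(2*S))
(24349 + (23741 + a(-154)))*(8632 + (-8684 + 803)) = (24349 + (23741 + (3/2 - 49/(-154))))*(8632 + (-8684 + 803)) = (24349 + (23741 + (3/2 - 49*(-1/154))))*(8632 - 7881) = (24349 + (23741 + (3/2 + 7/22)))*751 = (24349 + (23741 + 20/11))*751 = (24349 + 261171/11)*751 = (529010/11)*751 = 397286510/11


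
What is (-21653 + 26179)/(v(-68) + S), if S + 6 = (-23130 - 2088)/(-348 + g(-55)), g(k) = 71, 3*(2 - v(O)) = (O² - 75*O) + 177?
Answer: -121326/86137 ≈ -1.4085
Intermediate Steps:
v(O) = -57 + 25*O - O²/3 (v(O) = 2 - ((O² - 75*O) + 177)/3 = 2 - (177 + O² - 75*O)/3 = 2 + (-59 + 25*O - O²/3) = -57 + 25*O - O²/3)
S = 23556/277 (S = -6 + (-23130 - 2088)/(-348 + 71) = -6 - 25218/(-277) = -6 - 25218*(-1/277) = -6 + 25218/277 = 23556/277 ≈ 85.040)
(-21653 + 26179)/(v(-68) + S) = (-21653 + 26179)/((-57 + 25*(-68) - ⅓*(-68)²) + 23556/277) = 4526/((-57 - 1700 - ⅓*4624) + 23556/277) = 4526/((-57 - 1700 - 4624/3) + 23556/277) = 4526/(-9895/3 + 23556/277) = 4526/(-2670247/831) = 4526*(-831/2670247) = -121326/86137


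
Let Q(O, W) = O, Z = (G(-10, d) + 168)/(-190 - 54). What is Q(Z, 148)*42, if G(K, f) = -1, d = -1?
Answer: -3507/122 ≈ -28.746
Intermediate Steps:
Z = -167/244 (Z = (-1 + 168)/(-190 - 54) = 167/(-244) = 167*(-1/244) = -167/244 ≈ -0.68443)
Q(Z, 148)*42 = -167/244*42 = -3507/122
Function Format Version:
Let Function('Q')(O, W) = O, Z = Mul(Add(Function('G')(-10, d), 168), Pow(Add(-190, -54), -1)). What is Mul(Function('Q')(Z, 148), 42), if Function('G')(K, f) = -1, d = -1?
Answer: Rational(-3507, 122) ≈ -28.746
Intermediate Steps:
Z = Rational(-167, 244) (Z = Mul(Add(-1, 168), Pow(Add(-190, -54), -1)) = Mul(167, Pow(-244, -1)) = Mul(167, Rational(-1, 244)) = Rational(-167, 244) ≈ -0.68443)
Mul(Function('Q')(Z, 148), 42) = Mul(Rational(-167, 244), 42) = Rational(-3507, 122)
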